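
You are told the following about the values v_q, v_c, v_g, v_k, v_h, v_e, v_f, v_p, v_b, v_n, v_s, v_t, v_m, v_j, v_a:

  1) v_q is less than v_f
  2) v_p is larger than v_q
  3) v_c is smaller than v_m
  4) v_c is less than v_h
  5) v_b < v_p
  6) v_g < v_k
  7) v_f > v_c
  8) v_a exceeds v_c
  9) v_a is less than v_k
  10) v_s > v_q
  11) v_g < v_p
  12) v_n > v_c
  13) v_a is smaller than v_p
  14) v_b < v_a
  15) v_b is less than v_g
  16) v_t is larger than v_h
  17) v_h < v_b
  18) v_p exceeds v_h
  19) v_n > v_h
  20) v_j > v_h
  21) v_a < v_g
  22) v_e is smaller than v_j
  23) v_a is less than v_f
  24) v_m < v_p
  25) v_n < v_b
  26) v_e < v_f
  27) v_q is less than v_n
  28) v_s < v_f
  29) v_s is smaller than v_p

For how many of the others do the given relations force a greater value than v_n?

From v_n the given relations immediately reach v_b.
From those, v_a, v_g, v_p — 4 in total.
From those, v_f, v_k — 6 in total.
Nothing else is reachable above v_n; 6 in all.

6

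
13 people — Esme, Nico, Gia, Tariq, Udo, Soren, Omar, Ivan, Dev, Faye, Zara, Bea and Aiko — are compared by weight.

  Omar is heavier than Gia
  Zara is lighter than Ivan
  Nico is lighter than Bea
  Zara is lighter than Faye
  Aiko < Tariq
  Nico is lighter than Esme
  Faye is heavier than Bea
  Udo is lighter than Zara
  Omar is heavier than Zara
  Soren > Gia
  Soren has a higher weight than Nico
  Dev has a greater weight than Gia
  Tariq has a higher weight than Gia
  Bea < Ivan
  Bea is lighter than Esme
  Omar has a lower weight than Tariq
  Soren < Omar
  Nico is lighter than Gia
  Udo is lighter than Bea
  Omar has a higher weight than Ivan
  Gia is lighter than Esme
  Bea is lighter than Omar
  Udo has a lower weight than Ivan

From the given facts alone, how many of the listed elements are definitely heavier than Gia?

The elements the relations force above Gia are Dev, Soren, Esme, Omar, Tariq — no chain reaches any other.
That is 5.

5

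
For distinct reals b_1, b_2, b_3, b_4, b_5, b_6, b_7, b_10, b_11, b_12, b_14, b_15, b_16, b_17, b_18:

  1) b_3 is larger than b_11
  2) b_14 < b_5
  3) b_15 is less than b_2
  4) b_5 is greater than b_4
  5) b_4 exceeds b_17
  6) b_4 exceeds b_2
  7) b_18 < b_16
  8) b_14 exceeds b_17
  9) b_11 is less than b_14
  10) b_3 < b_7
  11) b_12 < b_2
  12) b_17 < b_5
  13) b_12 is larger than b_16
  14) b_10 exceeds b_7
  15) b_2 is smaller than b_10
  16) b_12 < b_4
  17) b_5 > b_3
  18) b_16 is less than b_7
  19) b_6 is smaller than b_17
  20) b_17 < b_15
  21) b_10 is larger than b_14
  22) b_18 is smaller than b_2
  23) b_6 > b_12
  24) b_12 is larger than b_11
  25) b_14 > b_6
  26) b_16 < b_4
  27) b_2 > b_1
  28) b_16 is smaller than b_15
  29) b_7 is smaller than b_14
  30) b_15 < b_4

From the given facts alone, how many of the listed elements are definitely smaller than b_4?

9

From b_4 the given relations immediately reach b_16, b_12, b_17, b_15, b_2.
From those, b_18, b_1, b_11, b_6 — 9 in total.
Nothing else is reachable below b_4; 9 in all.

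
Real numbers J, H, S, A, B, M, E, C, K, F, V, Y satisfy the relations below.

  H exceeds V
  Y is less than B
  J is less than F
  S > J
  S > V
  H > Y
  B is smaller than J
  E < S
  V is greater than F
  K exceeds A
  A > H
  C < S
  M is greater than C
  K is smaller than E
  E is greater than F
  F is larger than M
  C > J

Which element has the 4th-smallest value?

The consecutive relations fix a unique order: Y < B < J < C < M < F < V < H < A < K < E < S.
Counting 4 from the smallest end gives C.

C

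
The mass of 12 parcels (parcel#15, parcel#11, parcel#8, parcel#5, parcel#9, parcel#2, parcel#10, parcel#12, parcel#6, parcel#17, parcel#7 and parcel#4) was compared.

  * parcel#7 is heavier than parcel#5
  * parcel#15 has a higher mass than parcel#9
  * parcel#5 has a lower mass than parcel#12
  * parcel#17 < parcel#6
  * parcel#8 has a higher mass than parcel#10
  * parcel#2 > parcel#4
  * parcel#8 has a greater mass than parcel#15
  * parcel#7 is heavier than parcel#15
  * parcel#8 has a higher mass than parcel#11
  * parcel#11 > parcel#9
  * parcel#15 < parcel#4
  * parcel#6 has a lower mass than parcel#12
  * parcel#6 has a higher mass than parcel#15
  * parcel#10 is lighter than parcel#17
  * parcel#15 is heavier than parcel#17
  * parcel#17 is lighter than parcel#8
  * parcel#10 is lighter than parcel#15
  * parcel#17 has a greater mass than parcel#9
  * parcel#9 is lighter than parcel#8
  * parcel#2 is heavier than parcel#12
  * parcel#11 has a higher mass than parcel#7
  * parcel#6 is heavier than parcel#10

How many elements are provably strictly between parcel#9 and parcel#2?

5

The relations place parcel#9 below parcel#2. An element lies strictly between them when it is forced above parcel#9 and also forced below parcel#2.
Above parcel#9: {parcel#17, parcel#15, parcel#6, parcel#12, parcel#7, parcel#4, parcel#11, parcel#8}. Below parcel#2: {parcel#10, parcel#5, parcel#17, parcel#15, parcel#6, parcel#12, parcel#4}.
Intersection: {parcel#17, parcel#15, parcel#6, parcel#12, parcel#4} — 5.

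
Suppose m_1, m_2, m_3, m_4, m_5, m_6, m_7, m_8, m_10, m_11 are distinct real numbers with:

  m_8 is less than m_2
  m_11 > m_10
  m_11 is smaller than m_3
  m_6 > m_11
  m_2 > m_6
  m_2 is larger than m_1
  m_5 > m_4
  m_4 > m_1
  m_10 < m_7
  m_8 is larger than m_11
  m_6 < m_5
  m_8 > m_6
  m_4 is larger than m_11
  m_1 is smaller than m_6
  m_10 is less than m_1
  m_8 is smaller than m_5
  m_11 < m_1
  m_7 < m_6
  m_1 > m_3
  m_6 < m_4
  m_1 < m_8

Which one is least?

m_10

Chaining upward from m_10: directly above it, m_7, m_11, m_1; then m_3, m_6, m_4, m_8, m_2; then m_5.
That covers every other element, and nothing is given below m_10, so m_10 is the least.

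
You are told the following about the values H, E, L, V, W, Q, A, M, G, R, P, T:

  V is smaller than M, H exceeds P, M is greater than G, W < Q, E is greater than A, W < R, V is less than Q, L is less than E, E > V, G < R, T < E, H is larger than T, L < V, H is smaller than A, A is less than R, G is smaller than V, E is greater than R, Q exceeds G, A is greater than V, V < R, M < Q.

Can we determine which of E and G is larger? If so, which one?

E

G < V < A < R < E, by transitivity through V, A, R.
So E is larger.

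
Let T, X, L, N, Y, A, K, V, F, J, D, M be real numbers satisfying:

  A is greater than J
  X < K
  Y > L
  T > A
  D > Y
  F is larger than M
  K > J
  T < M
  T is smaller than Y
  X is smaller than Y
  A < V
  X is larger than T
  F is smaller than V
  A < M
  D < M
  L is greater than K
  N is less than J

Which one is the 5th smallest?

The consecutive relations fix a unique order: N < J < A < T < X < K < L < Y < D < M < F < V.
Counting 5 from the smallest end gives X.

X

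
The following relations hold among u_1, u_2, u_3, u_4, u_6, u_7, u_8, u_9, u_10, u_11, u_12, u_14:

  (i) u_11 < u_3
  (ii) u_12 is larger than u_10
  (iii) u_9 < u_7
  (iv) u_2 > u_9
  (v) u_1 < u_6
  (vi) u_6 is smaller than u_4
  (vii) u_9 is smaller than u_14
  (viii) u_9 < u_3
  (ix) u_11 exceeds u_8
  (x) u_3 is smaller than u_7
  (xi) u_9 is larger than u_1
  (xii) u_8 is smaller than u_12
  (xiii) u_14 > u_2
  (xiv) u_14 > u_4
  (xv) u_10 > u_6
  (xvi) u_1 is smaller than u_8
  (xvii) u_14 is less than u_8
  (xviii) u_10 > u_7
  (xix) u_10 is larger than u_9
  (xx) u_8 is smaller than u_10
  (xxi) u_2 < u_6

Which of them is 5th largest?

u_11

Piecing the relations together gives one ordering: u_1 < u_9 < u_2 < u_6 < u_4 < u_14 < u_8 < u_11 < u_3 < u_7 < u_10 < u_12.
Counting 5 from the largest end gives u_11.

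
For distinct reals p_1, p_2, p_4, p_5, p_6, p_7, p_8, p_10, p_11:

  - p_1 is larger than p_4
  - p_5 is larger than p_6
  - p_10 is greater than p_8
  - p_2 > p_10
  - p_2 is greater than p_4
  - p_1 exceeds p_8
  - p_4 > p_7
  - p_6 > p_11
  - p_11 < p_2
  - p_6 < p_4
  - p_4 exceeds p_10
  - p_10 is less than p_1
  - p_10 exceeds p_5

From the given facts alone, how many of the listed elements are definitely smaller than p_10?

The elements the relations force below p_10 are p_8, p_11, p_6, p_5 — no chain reaches any other.
That is 4.

4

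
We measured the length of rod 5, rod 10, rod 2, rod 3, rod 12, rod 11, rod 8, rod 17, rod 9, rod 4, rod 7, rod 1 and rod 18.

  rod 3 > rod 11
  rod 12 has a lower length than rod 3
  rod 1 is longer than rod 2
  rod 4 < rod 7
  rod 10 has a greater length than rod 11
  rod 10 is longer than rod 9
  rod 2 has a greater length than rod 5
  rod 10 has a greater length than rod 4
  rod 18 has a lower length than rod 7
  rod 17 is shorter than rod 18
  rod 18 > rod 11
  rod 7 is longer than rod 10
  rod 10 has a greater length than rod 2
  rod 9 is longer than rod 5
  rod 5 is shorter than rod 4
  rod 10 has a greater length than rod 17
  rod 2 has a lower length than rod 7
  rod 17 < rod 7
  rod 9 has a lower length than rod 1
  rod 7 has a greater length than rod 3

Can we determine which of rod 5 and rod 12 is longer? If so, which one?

undetermined

Following every chain through rod 12: above rod 12 we get rod 3, rod 7.
rod 5 is not reached, and no chain runs the other way from rod 5 to rod 12.
So the given relations leave the order of rod 12 and rod 5 undetermined.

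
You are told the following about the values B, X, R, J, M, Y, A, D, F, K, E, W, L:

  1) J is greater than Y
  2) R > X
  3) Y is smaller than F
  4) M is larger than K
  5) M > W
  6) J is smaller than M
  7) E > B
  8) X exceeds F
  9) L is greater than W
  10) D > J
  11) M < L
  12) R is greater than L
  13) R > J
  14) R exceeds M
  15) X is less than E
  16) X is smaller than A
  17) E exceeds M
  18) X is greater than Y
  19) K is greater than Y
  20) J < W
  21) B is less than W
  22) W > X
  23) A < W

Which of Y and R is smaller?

Y

Y < F and F < X give Y < X.
With X < A: Y < F < X < A.
Then A < W extends the chain to W.
With W < M: Y < F < X < A < W < M.
Then M < R extends the chain to R.
So Y < R; Y is the smaller of the two.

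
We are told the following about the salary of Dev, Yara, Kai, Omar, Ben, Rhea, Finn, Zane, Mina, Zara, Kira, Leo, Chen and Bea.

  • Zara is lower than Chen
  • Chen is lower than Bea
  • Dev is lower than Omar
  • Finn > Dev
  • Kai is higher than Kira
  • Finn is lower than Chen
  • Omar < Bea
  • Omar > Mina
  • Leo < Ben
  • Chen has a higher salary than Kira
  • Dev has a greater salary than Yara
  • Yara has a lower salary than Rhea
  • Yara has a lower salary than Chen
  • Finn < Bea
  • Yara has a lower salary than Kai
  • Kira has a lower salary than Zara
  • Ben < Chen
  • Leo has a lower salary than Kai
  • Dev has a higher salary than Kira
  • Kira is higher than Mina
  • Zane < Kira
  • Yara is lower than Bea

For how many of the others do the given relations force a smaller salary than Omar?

5

The elements the relations force below Omar are Yara, Zane, Mina, Kira, Dev — no chain reaches any other.
That is 5.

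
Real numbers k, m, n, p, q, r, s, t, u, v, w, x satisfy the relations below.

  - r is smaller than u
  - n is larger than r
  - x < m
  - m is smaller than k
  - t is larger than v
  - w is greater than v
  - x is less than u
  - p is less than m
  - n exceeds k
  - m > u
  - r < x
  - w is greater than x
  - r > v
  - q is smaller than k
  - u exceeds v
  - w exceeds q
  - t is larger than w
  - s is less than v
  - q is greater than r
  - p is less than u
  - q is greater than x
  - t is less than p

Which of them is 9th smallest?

Chaining the given pairs: s < v < r < x < q < w < t < p < u < m < k < n.
The 9th smallest is u.

u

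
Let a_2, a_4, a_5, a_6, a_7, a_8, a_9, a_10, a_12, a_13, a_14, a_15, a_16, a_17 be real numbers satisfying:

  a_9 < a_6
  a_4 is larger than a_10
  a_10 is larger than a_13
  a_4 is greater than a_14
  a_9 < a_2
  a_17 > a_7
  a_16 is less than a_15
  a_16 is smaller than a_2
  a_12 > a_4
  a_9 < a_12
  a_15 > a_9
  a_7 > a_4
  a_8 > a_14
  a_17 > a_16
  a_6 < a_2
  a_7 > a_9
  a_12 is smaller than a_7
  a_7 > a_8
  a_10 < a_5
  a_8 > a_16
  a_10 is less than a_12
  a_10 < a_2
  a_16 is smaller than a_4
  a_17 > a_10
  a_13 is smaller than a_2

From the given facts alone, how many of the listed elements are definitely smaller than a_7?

8

From a_7 the given relations immediately reach a_9, a_8, a_4, a_12.
From those, a_14, a_10, a_16 — 7 in total.
From those, a_13 — 8 in total.
No other element is forced below a_7 by the given relations, so the count is 8.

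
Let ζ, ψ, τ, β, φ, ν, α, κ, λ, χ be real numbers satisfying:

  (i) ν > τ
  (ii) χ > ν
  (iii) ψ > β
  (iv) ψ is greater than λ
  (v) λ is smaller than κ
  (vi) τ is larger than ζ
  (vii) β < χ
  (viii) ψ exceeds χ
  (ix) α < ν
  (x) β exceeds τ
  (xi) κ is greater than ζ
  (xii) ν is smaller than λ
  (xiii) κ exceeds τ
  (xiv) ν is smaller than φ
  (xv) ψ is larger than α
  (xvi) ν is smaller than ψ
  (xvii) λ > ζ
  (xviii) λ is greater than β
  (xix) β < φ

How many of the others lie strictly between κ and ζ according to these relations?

4

The relations place ζ below κ. An element lies strictly between them when it is forced above ζ and also forced below κ.
Above ζ: {τ, ν, β, χ, λ, ψ, φ}. Below κ: {α, τ, ν, β, λ}.
Intersection: {τ, ν, β, λ} — 4.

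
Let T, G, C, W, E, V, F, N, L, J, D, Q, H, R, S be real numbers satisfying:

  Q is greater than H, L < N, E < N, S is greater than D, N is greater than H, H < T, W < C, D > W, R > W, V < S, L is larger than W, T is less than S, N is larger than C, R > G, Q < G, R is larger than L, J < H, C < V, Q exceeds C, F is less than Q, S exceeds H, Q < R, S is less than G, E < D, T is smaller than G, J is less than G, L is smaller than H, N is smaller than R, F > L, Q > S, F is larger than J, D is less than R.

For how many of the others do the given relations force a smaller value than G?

The elements the relations force below G are W, E, C, V, L, J, H, F, D, T, S, Q — no chain reaches any other.
That is 12.

12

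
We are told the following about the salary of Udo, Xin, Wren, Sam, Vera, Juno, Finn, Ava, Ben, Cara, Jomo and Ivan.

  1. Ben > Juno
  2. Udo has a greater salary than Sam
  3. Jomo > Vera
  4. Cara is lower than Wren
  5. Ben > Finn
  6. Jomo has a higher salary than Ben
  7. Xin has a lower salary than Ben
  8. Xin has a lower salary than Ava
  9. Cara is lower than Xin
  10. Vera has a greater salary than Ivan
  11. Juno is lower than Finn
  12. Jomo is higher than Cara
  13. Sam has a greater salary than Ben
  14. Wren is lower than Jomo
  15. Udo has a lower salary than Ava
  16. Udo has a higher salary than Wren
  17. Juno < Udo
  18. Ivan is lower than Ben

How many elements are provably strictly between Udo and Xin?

2

The relations place Xin below Udo. An element lies strictly between them when it is forced above Xin and also forced below Udo.
Above Xin: {Ben, Sam, Jomo, Ava}. Below Udo: {Ivan, Juno, Cara, Finn, Ben, Sam, Wren}.
Intersection: {Ben, Sam} — 2.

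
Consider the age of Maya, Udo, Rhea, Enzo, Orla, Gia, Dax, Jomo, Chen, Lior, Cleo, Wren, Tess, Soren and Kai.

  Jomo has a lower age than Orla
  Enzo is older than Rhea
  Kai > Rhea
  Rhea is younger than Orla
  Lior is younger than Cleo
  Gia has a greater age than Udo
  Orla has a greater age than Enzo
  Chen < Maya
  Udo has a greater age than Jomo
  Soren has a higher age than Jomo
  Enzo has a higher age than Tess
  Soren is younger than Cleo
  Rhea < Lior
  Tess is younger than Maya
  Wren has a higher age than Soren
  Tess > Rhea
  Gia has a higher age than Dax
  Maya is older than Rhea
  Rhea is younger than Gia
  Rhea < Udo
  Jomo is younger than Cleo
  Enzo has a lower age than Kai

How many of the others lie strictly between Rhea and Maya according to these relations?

1

Chaining upward from Rhea reaches: Tess, Enzo, Udo, Lior, Cleo, Kai, Orla, Gia.
Chaining downward from Maya reaches: Tess, Chen.
Strictly between Rhea and Maya are those in both lists: Tess — 1 element.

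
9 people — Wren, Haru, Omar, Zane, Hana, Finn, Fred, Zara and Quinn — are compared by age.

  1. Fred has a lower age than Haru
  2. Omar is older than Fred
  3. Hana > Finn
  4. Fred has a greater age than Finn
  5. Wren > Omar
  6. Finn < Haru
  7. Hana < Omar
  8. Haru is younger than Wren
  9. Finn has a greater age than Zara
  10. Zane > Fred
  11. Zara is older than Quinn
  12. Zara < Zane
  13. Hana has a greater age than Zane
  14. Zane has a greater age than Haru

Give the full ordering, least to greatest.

Each adjacent pair is fixed by a given relation: Quinn < Zara; Zara < Finn; Finn < Fred; Fred < Haru; Haru < Zane; Zane < Hana; Hana < Omar; Omar < Wren. Chaining them end to end gives the full order.

Quinn < Zara < Finn < Fred < Haru < Zane < Hana < Omar < Wren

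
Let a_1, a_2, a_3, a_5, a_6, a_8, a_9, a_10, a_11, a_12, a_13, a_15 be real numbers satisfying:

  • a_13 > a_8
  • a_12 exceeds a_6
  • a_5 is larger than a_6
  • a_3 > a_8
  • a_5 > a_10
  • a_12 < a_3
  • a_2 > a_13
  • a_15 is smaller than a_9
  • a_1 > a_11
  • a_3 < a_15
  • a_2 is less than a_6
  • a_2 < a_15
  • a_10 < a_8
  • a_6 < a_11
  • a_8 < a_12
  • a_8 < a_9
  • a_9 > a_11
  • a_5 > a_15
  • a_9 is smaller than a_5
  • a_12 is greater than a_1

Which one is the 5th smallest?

The consecutive relations fix a unique order: a_10 < a_8 < a_13 < a_2 < a_6 < a_11 < a_1 < a_12 < a_3 < a_15 < a_9 < a_5.
The 5th smallest is a_6.

a_6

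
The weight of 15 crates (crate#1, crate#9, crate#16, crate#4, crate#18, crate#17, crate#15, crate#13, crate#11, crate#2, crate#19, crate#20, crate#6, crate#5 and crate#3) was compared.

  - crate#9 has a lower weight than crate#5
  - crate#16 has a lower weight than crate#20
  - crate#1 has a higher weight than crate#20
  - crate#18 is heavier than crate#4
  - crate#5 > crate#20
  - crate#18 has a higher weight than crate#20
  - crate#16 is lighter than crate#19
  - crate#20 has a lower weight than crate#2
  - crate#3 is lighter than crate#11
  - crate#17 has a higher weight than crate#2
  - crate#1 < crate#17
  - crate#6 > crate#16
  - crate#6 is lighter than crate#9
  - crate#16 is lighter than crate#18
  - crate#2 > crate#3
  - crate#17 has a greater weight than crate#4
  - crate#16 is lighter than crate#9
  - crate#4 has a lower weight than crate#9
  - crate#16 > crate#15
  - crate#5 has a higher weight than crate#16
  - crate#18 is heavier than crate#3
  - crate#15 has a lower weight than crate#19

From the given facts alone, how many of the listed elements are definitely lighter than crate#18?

From crate#18 the given relations immediately reach crate#3, crate#4, crate#16, crate#20.
From those, crate#15 — 5 in total.
No other element is forced below crate#18 by the given relations, so the count is 5.

5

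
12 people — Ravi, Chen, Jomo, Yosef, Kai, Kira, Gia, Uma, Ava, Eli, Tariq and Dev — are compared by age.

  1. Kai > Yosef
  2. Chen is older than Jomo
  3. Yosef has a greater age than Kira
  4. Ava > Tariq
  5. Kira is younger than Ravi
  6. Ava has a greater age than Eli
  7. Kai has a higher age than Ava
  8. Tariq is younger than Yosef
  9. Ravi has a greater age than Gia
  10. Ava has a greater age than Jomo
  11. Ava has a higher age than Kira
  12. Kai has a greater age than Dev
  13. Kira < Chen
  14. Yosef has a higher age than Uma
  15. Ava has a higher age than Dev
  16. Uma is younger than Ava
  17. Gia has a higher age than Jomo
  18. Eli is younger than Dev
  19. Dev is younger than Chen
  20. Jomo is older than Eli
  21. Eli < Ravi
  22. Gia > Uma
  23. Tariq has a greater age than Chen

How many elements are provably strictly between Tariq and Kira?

Chaining upward from Kira reaches: Chen, Ravi, Ava, Yosef, Kai.
Chaining downward from Tariq reaches: Eli, Jomo, Dev, Chen.
Strictly between Kira and Tariq are those in both lists: Chen — 1 element.

1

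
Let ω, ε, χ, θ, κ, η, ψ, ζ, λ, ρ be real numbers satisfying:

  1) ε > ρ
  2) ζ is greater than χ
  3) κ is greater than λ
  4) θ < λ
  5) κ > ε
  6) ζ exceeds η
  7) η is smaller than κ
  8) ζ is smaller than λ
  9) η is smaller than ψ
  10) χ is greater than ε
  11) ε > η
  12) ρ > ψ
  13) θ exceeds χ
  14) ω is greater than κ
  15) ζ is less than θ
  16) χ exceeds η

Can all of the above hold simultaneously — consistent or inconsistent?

The single ordering η < ψ < ρ < ε < χ < ζ < θ < λ < κ < ω satisfies every listed relation, so no contradiction arises.

consistent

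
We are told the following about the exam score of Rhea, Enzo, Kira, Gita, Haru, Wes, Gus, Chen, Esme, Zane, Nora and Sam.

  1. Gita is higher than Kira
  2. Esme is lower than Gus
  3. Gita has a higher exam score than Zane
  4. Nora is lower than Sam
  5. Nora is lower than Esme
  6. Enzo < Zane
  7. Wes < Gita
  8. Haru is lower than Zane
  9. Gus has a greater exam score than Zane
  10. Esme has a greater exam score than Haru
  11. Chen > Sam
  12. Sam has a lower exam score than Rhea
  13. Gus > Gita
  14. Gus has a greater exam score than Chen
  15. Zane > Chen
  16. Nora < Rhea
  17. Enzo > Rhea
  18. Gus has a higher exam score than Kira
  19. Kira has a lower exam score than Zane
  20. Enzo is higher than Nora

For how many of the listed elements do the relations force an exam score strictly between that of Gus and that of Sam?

The relations place Sam below Gus. An element lies strictly between them when it is forced above Sam and also forced below Gus.
Above Sam: {Chen, Rhea, Enzo, Zane, Gita}. Below Gus: {Haru, Nora, Wes, Chen, Rhea, Kira, Enzo, Zane, Esme, Gita}.
Intersection: {Chen, Rhea, Enzo, Zane, Gita} — 5.

5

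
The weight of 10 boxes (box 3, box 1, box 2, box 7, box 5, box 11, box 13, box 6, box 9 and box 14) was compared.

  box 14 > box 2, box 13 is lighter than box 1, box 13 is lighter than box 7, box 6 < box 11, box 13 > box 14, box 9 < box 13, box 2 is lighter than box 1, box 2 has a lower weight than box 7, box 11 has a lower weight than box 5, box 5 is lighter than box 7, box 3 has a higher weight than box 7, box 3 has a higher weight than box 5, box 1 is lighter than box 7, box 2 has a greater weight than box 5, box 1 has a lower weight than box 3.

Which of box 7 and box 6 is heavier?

box 7

Chaining the given relations: box 6 < box 11 < box 5 < box 2 < box 14 < box 13 < box 1 < box 7.
So box 6 < box 7; box 7 is the heavier of the two.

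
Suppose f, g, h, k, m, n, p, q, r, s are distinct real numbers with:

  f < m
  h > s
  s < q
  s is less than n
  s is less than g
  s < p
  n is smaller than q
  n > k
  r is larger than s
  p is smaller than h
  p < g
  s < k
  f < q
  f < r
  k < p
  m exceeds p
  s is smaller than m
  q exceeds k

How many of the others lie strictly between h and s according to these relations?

Chaining upward from s reaches: k, p, g, r, n, q, m.
Chaining downward from h reaches: k, p.
Strictly between s and h are those in both lists: k, p — 2 elements.

2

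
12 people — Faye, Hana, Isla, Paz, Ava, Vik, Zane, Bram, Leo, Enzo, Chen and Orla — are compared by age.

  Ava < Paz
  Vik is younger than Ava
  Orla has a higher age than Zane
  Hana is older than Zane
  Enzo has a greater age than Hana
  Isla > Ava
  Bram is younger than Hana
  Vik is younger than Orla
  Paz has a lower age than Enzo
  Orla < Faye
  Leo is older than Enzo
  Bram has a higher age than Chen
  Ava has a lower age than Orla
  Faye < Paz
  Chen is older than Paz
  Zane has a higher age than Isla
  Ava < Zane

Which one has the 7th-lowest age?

Paz

Chaining the given pairs: Vik < Ava < Isla < Zane < Orla < Faye < Paz < Chen < Bram < Hana < Enzo < Leo.
Counting 7 from the smallest end gives Paz.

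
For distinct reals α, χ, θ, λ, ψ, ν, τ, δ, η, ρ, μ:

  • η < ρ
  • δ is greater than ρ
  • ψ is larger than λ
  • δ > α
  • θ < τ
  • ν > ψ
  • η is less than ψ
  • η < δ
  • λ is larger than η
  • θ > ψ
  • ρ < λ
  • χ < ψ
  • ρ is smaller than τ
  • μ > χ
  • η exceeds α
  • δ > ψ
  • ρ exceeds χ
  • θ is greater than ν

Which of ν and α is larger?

α < η and η < ρ give α < ρ.
Then ρ < λ extends the chain to λ.
With λ < ψ: α < η < ρ < λ < ψ.
With ψ < ν: α < η < ρ < λ < ψ < ν.
So α < ν; ν is the larger of the two.

ν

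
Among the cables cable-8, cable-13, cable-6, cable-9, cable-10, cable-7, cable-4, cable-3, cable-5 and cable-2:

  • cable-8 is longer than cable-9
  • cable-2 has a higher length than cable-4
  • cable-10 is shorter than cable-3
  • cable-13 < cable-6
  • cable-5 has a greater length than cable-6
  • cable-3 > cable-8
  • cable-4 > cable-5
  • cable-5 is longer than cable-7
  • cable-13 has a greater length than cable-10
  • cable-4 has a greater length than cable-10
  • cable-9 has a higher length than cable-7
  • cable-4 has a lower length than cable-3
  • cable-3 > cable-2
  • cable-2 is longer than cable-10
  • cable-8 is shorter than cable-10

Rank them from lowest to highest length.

cable-7 < cable-9 < cable-8 < cable-10 < cable-13 < cable-6 < cable-5 < cable-4 < cable-2 < cable-3

Nothing is placed below cable-7, so it is least; from there cable-7 < cable-9; cable-9 < cable-8; cable-8 < cable-10; cable-10 < cable-13; cable-13 < cable-6; cable-6 < cable-5; cable-5 < cable-4; cable-4 < cable-2; cable-2 < cable-3, each given directly.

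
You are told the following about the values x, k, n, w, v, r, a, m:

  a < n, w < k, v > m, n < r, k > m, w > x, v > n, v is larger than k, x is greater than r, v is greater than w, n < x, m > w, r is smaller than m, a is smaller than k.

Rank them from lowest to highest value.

The consecutive links are each given: a < n; n < r; r < x; x < w; w < m; m < k; k < v.

a < n < r < x < w < m < k < v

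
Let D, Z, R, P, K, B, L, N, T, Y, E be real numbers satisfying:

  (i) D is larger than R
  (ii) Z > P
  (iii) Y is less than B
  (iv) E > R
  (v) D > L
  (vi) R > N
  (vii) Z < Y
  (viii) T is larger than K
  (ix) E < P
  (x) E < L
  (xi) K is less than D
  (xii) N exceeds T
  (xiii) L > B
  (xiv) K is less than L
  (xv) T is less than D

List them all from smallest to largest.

K < T < N < R < E < P < Z < Y < B < L < D

Nothing is placed below K, so it is least; from there K < T; T < N; N < R; R < E; E < P; P < Z; Z < Y; Y < B; B < L; L < D, each given directly.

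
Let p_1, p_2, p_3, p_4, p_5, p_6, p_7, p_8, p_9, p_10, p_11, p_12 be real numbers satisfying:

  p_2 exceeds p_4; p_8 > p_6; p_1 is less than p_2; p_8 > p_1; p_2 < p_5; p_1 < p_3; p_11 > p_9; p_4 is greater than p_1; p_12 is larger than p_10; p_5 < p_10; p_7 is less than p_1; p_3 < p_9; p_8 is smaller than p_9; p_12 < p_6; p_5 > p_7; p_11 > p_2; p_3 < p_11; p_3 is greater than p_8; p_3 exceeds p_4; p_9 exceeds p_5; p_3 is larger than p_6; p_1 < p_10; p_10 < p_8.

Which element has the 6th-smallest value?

p_10

Piecing the relations together gives one ordering: p_7 < p_1 < p_4 < p_2 < p_5 < p_10 < p_12 < p_6 < p_8 < p_3 < p_9 < p_11.
Counting 6 from the smallest end gives p_10.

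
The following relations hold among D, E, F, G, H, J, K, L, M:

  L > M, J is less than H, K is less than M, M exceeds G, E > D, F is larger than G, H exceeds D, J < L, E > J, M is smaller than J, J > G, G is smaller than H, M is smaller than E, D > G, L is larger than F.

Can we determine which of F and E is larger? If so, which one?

undetermined

Following every chain through F: above F we get L; below F we get G.
E is not reached, and no chain runs the other way from E to F.
So the given relations leave the order of F and E undetermined.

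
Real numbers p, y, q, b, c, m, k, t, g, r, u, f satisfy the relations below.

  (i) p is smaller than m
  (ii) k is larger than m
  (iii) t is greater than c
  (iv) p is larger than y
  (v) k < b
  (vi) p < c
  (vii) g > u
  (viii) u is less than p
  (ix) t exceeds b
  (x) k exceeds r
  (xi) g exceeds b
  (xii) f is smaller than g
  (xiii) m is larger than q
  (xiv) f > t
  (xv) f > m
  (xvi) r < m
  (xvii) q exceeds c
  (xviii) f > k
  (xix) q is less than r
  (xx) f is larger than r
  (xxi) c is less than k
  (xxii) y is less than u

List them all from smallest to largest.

y < u < p < c < q < r < m < k < b < t < f < g

Each adjacent pair is fixed by a given relation: y < u; u < p; p < c; c < q; q < r; r < m; m < k; k < b; b < t; t < f; f < g. Chaining them end to end gives the full order.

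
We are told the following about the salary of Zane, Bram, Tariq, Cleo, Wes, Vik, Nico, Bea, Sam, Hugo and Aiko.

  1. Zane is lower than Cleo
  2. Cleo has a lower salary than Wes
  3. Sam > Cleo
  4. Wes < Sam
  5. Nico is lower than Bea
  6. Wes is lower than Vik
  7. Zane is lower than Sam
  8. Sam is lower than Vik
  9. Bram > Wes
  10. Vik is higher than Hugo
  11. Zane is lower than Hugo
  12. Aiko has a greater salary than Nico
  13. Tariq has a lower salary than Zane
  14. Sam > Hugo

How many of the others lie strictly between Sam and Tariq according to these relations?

Chaining upward from Tariq reaches: Zane, Hugo, Cleo, Wes, Vik, Bram.
Chaining downward from Sam reaches: Zane, Hugo, Cleo, Wes.
Strictly between Tariq and Sam are those in both lists: Zane, Hugo, Cleo, Wes — 4 elements.

4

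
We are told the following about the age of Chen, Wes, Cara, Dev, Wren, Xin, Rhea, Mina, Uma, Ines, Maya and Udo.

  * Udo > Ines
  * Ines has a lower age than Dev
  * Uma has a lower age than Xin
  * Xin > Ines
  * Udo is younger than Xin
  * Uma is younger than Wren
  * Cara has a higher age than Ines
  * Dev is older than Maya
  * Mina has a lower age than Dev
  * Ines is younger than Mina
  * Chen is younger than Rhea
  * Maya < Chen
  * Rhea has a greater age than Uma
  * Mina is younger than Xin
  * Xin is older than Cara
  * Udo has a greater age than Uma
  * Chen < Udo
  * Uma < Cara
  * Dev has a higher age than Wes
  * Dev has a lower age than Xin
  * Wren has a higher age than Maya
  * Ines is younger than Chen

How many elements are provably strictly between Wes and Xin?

1

Chaining upward from Wes reaches: Dev.
Chaining downward from Xin reaches: Maya, Uma, Ines, Mina, Chen, Cara, Udo, Dev.
Strictly between Wes and Xin are those in both lists: Dev — 1 element.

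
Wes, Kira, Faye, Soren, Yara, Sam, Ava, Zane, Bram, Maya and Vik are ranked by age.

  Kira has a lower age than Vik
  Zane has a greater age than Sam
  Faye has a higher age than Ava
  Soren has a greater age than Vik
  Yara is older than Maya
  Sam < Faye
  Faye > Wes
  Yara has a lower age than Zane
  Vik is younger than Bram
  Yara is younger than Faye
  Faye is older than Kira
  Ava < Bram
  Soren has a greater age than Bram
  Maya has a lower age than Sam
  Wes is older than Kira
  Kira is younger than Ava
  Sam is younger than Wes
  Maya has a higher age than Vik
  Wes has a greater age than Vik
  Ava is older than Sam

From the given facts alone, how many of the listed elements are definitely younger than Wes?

4

The elements the relations force below Wes are Kira, Vik, Maya, Sam — no chain reaches any other.
That is 4.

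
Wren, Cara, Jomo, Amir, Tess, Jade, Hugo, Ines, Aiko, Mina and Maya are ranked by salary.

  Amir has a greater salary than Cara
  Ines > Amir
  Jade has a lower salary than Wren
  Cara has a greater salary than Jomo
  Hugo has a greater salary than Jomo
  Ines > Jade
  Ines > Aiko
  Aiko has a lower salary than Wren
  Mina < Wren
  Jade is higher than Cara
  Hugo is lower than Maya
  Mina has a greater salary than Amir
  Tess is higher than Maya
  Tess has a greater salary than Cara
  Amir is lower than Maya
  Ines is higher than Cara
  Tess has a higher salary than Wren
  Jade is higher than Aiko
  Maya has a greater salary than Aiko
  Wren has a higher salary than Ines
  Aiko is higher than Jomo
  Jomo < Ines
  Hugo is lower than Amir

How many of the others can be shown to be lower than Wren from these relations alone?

Directly below Wren: Aiko, Mina, Jade, Ines.
One step further: Jomo, Cara, Amir (7 so far).
One step further: Hugo (8 so far).
No other element is forced below Wren by the given relations, so the count is 8.

8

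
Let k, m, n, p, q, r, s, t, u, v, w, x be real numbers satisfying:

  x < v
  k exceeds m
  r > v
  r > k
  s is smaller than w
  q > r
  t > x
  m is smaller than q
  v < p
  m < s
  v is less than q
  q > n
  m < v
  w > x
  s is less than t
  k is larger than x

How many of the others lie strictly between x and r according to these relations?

Chaining upward from x reaches: k, t, w, v, p, q.
Chaining downward from r reaches: m, k, v.
Strictly between x and r are those in both lists: k, v — 2 elements.

2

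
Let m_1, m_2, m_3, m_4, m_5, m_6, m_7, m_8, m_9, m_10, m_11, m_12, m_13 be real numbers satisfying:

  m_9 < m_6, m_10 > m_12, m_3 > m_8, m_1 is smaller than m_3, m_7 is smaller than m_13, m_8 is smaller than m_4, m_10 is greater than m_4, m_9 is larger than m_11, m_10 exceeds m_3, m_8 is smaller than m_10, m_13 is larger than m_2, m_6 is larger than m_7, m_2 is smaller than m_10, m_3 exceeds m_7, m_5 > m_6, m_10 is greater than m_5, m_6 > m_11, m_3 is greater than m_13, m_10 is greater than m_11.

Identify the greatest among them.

m_7 is not greatest since m_7 < m_6; m_11 is not greatest since m_11 < m_10; m_9 is not greatest since m_9 < m_6; m_1 is not greatest since m_1 < m_3; m_12 is not greatest since m_12 < m_10; m_2 is not greatest since m_2 < m_13; m_8 is not greatest since m_8 < m_10; m_4 is not greatest since m_4 < m_10; m_6 is not greatest since m_6 < m_5; m_13 is not greatest since m_13 < m_3; m_5 is not greatest since m_5 < m_10; m_3 is not greatest since m_3 < m_10.
Only m_10 has nothing above it, so m_10 is the greatest.

m_10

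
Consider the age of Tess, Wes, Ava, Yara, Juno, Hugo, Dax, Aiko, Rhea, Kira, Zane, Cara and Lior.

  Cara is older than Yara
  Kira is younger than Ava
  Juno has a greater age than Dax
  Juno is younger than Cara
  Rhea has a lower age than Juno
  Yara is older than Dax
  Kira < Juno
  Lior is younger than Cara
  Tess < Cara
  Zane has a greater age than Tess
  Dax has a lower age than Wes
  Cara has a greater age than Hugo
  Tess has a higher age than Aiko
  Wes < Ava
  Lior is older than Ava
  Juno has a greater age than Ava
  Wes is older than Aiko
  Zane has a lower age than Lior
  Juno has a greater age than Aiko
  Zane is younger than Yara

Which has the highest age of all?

Hugo is not greatest since Hugo < Cara; Aiko is not greatest since Aiko < Tess; Rhea is not greatest since Rhea < Juno; Dax is not greatest since Dax < Wes; Wes is not greatest since Wes < Ava; Tess is not greatest since Tess < Zane; Kira is not greatest since Kira < Juno; Zane is not greatest since Zane < Lior; Ava is not greatest since Ava < Juno; Yara is not greatest since Yara < Cara; Lior is not greatest since Lior < Cara; Juno is not greatest since Juno < Cara.
Only Cara has nothing above it, so Cara is the highest age.

Cara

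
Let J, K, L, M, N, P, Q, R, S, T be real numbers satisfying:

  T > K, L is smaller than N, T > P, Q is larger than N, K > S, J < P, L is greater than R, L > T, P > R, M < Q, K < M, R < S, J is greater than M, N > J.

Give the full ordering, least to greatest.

Each adjacent pair is fixed by a given relation: R < S; S < K; K < M; M < J; J < P; P < T; T < L; L < N; N < Q. Chaining them end to end gives the full order.

R < S < K < M < J < P < T < L < N < Q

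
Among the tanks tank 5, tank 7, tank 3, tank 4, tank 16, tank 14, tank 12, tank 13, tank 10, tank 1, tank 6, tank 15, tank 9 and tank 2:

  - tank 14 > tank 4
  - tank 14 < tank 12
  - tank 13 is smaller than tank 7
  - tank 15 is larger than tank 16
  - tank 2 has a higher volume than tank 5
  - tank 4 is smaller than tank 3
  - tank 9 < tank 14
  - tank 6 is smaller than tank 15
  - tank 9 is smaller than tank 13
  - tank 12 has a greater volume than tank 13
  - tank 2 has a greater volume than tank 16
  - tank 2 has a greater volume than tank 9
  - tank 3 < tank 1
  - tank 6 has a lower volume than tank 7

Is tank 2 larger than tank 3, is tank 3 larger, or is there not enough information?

Following every chain through tank 3: above tank 3 we get tank 1; below tank 3 we get tank 4.
tank 2 is not reached, and no chain runs the other way from tank 2 to tank 3.
So the given relations leave the order of tank 3 and tank 2 undetermined.

undetermined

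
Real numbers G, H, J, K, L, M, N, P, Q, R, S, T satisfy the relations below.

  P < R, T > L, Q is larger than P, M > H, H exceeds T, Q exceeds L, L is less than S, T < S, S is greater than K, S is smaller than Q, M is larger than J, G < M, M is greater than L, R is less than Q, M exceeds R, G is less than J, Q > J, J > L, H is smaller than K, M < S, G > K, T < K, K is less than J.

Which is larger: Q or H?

Q

H < K and K < G give H < G.
With G < J: H < K < G < J.
Then J < M extends the chain to M.
With M < S: H < K < G < J < M < S.
With S < Q: H < K < G < J < M < S < Q.
So H < Q; Q is the larger of the two.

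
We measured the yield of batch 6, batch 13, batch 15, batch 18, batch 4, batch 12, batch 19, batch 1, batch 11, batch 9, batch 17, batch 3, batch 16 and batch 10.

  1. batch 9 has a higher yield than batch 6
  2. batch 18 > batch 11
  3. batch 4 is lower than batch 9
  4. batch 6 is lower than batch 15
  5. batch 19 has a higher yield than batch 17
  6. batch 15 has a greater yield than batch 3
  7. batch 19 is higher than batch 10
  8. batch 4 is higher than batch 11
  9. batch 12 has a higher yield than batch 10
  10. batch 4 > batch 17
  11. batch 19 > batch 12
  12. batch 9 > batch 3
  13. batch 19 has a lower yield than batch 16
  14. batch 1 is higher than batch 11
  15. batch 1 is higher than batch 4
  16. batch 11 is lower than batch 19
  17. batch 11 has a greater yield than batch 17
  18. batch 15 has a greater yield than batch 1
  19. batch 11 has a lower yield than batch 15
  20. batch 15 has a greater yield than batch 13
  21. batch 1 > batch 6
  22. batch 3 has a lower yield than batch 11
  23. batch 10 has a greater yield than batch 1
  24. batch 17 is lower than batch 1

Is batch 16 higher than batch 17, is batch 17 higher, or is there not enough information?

batch 17 < batch 11 and batch 11 < batch 4 give batch 17 < batch 4.
Then batch 4 < batch 1 extends the chain to batch 1.
With batch 1 < batch 10: batch 17 < batch 11 < batch 4 < batch 1 < batch 10.
With batch 10 < batch 12: batch 17 < batch 11 < batch 4 < batch 1 < batch 10 < batch 12.
Then batch 12 < batch 19 extends the chain to batch 19.
With batch 19 < batch 16: batch 17 < batch 11 < batch 4 < batch 1 < batch 10 < batch 12 < batch 19 < batch 16.
So batch 16 is higher.

batch 16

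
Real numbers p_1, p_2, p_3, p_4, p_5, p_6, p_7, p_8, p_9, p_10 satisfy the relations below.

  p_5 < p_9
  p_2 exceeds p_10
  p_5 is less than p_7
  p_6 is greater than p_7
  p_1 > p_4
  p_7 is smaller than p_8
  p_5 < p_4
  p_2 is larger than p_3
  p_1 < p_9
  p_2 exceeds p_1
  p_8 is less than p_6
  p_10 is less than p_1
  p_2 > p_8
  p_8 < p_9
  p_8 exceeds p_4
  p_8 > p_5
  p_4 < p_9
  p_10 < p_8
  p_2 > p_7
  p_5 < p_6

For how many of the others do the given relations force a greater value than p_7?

4

Directly above p_7: p_8, p_2, p_6.
One step further: p_9 (4 so far).
Nothing else is reachable above p_7; 4 in all.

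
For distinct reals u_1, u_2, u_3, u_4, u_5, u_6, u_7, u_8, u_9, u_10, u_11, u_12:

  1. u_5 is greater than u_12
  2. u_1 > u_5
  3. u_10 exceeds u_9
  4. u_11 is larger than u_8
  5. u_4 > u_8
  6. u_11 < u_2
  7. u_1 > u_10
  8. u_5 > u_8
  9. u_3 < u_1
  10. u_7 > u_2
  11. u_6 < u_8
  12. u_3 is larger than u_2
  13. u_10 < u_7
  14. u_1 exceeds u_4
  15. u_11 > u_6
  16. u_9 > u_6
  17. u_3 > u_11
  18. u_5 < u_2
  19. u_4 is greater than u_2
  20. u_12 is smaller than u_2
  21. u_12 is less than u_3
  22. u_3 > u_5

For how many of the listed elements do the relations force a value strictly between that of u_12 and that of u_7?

Chaining upward from u_12 reaches: u_5, u_2, u_4, u_3, u_1.
Chaining downward from u_7 reaches: u_6, u_9, u_8, u_11, u_5, u_2, u_10.
Strictly between u_12 and u_7 are those in both lists: u_5, u_2 — 2 elements.

2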